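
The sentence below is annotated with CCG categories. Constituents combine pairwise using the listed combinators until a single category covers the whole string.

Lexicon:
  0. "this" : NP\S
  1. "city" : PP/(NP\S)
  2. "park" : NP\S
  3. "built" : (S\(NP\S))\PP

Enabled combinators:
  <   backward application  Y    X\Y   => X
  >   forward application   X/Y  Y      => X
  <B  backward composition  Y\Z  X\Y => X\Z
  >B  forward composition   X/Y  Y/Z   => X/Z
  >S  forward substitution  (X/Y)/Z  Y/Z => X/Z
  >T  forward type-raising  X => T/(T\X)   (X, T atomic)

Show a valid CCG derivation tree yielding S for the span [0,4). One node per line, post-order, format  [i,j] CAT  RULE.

[0,1] NP\S  lex  "this"
[1,2] PP/(NP\S)  lex  "city"
[2,3] NP\S  lex  "park"
[1,3] PP  >  k=2
[3,4] (S\(NP\S))\PP  lex  "built"
[1,4] S\(NP\S)  <  k=3
[0,4] S  <  k=1

[0,4] S   <
  [0,1] "this" : NP\S
  [1,4] S\(NP\S)   <
    [1,3] PP   >
      [1,2] "city" : PP/(NP\S)
      [2,3] "park" : NP\S
    [3,4] "built" : (S\(NP\S))\PP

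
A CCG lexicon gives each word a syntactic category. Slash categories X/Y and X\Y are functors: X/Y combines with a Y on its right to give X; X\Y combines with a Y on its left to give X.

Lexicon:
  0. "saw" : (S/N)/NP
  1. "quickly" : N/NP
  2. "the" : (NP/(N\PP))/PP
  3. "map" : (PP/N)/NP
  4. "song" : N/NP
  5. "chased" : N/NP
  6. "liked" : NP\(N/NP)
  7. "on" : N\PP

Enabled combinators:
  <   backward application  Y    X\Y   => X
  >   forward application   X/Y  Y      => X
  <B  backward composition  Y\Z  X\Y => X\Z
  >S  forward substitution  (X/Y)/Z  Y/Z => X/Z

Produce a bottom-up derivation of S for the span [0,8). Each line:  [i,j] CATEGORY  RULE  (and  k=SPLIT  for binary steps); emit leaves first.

[0,1] (S/N)/NP  lex  "saw"
[1,2] N/NP  lex  "quickly"
[0,2] S/NP  >S  k=1
[2,3] (NP/(N\PP))/PP  lex  "the"
[3,4] (PP/N)/NP  lex  "map"
[4,5] N/NP  lex  "song"
[3,5] PP/NP  >S  k=4
[5,6] N/NP  lex  "chased"
[6,7] NP\(N/NP)  lex  "liked"
[5,7] NP  <  k=6
[3,7] PP  >  k=5
[2,7] NP/(N\PP)  >  k=3
[7,8] N\PP  lex  "on"
[2,8] NP  >  k=7
[0,8] S  >  k=2

[0,8] S   >
  [0,2] S/NP   >S
    [0,1] "saw" : (S/N)/NP
    [1,2] "quickly" : N/NP
  [2,8] NP   >
    [2,7] NP/(N\PP)   >
      [2,3] "the" : (NP/(N\PP))/PP
      [3,7] PP   >
        [3,5] PP/NP   >S
          [3,4] "map" : (PP/N)/NP
          [4,5] "song" : N/NP
        [5,7] NP   <
          [5,6] "chased" : N/NP
          [6,7] "liked" : NP\(N/NP)
    [7,8] "on" : N\PP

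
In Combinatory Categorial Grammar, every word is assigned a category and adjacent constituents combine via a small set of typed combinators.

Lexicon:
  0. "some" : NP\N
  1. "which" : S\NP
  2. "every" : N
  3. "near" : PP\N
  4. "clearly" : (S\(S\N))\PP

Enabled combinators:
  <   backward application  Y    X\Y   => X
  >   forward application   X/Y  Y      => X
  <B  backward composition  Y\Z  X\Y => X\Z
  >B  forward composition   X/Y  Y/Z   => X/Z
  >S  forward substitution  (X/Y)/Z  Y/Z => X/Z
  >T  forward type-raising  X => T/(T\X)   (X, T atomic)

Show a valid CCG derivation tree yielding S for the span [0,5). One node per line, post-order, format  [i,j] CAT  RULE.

[0,5] S   <
  [0,2] S\N   <B
    [0,1] "some" : NP\N
    [1,2] "which" : S\NP
  [2,5] S\(S\N)   <
    [2,4] PP   >
      [2,3] PP/(PP\N)   >T
        [2,3] "every" : N
      [3,4] "near" : PP\N
    [4,5] "clearly" : (S\(S\N))\PP

[0,1] NP\N  lex  "some"
[1,2] S\NP  lex  "which"
[0,2] S\N  <B  k=1
[2,3] N  lex  "every"
[2,3] PP/(PP\N)  >T
[3,4] PP\N  lex  "near"
[2,4] PP  >  k=3
[4,5] (S\(S\N))\PP  lex  "clearly"
[2,5] S\(S\N)  <  k=4
[0,5] S  <  k=2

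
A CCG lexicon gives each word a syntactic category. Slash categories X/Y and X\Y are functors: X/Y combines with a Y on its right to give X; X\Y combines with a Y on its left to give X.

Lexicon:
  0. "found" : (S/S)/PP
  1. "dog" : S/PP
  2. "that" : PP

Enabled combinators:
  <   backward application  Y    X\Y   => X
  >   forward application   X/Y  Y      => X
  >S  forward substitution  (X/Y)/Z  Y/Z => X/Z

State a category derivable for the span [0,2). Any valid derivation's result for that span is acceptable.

[0,3] S   >
  [0,2] S/PP   >S
    [0,1] "found" : (S/S)/PP
    [1,2] "dog" : S/PP
  [2,3] "that" : PP

S/PP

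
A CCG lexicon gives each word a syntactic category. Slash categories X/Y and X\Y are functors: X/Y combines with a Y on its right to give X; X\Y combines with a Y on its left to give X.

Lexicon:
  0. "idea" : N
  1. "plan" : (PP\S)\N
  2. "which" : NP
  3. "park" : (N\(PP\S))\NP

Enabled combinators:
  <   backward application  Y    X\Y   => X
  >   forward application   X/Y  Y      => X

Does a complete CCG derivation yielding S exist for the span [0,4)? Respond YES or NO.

NO

N (PP\S)\N NP (N\(PP\S))\NP
CKY chart[0,4] = {N}; S ∉ chart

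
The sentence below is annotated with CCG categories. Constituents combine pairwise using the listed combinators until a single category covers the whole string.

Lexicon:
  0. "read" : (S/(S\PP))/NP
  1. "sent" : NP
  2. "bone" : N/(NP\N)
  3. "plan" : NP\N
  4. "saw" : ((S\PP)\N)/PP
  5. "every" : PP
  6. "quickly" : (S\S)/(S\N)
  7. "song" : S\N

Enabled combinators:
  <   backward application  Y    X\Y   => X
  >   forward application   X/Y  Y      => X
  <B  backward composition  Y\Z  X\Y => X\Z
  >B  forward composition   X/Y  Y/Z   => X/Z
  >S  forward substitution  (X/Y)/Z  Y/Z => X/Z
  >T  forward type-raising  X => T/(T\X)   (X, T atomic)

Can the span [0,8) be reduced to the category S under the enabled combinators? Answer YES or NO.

[0,8] S   >
  [0,2] S/(S\PP)   >
    [0,1] "read" : (S/(S\PP))/NP
    [1,2] "sent" : NP
  [2,8] S\PP   <B
    [2,6] S\PP   <
      [2,4] N   >
        [2,3] "bone" : N/(NP\N)
        [3,4] "plan" : NP\N
      [4,6] (S\PP)\N   >
        [4,5] "saw" : ((S\PP)\N)/PP
        [5,6] "every" : PP
    [6,8] S\S   >
      [6,7] "quickly" : (S\S)/(S\N)
      [7,8] "song" : S\N

YES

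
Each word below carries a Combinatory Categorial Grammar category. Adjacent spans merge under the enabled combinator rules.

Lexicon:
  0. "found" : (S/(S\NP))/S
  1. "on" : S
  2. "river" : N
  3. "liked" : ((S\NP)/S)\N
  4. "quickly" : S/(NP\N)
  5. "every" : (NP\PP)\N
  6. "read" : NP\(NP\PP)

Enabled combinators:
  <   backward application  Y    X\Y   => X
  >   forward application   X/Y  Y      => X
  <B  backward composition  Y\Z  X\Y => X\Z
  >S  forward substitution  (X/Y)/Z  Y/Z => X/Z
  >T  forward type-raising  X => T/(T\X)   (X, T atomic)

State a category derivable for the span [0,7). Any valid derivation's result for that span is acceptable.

S

[0,7] S   >
  [0,2] S/(S\NP)   >
    [0,1] "found" : (S/(S\NP))/S
    [1,2] "on" : S
  [2,7] S\NP   >
    [2,4] (S\NP)/S   <
      [2,3] "river" : N
      [3,4] "liked" : ((S\NP)/S)\N
    [4,7] S   >
      [4,5] "quickly" : S/(NP\N)
      [5,7] NP\N   <B
        [5,6] "every" : (NP\PP)\N
        [6,7] "read" : NP\(NP\PP)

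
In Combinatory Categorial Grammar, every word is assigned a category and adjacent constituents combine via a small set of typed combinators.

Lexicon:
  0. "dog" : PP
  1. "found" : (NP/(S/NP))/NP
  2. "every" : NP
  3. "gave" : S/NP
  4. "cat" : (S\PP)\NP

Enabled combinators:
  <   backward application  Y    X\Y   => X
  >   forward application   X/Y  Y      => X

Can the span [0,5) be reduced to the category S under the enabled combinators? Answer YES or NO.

YES

[0,5] S   <
  [0,1] "dog" : PP
  [1,5] S\PP   <
    [1,4] NP   >
      [1,3] NP/(S/NP)   >
        [1,2] "found" : (NP/(S/NP))/NP
        [2,3] "every" : NP
      [3,4] "gave" : S/NP
    [4,5] "cat" : (S\PP)\NP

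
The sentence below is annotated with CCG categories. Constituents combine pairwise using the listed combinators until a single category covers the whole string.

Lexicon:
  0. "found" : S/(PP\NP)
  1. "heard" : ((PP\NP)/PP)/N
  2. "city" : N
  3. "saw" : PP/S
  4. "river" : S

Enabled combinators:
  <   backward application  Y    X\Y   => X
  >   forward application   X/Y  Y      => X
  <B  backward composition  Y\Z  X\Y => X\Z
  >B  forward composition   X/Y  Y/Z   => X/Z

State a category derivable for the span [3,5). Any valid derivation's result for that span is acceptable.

[0,5] S   >
  [0,1] "found" : S/(PP\NP)
  [1,5] PP\NP   >
    [1,3] (PP\NP)/PP   >
      [1,2] "heard" : ((PP\NP)/PP)/N
      [2,3] "city" : N
    [3,5] PP   >
      [3,4] "saw" : PP/S
      [4,5] "river" : S

PP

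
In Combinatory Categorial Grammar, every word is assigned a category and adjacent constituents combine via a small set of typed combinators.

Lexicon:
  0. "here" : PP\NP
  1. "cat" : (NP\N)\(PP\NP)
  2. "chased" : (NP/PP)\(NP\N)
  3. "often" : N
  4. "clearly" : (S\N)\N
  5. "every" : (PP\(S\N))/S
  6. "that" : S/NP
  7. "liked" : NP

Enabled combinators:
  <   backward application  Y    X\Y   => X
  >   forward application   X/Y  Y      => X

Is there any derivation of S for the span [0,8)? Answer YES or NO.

NO

PP\NP (NP\N)\(PP\NP) (NP/PP)\(NP\N) N (S\N)\N (PP\(S\N))/S S/NP NP
CKY chart[0,8] = {NP}; S ∉ chart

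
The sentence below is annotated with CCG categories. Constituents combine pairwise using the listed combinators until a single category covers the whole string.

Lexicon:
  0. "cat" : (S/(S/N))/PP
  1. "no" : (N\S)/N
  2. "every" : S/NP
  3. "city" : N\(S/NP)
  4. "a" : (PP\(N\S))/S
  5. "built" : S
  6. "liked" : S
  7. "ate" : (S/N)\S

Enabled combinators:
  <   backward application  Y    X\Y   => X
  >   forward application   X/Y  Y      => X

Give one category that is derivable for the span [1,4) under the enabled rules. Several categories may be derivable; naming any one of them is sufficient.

[0,8] S   >
  [0,6] S/(S/N)   >
    [0,1] "cat" : (S/(S/N))/PP
    [1,6] PP   <
      [1,4] N\S   >
        [1,2] "no" : (N\S)/N
        [2,4] N   <
          [2,3] "every" : S/NP
          [3,4] "city" : N\(S/NP)
      [4,6] PP\(N\S)   >
        [4,5] "a" : (PP\(N\S))/S
        [5,6] "built" : S
  [6,8] S/N   <
    [6,7] "liked" : S
    [7,8] "ate" : (S/N)\S

N\S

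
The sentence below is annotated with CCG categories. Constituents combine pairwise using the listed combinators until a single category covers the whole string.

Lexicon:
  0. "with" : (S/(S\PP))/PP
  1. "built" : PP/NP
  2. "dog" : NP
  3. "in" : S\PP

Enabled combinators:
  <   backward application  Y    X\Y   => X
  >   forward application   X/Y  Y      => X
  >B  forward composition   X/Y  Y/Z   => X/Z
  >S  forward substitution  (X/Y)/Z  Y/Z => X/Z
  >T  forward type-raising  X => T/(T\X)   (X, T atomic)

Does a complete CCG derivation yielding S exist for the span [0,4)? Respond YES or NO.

[0,4] S   >
  [0,3] S/(S\PP)   >
    [0,1] "with" : (S/(S\PP))/PP
    [1,3] PP   >
      [1,2] "built" : PP/NP
      [2,3] "dog" : NP
  [3,4] "in" : S\PP

YES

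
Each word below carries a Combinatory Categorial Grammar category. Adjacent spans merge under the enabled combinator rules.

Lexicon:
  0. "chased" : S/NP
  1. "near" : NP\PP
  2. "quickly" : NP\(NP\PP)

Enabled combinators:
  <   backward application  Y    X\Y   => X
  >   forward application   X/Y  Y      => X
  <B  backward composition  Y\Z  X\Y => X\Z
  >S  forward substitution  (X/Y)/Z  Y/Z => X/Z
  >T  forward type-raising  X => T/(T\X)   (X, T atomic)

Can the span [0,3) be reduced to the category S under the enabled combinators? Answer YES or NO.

YES

[0,3] S   >
  [0,1] "chased" : S/NP
  [1,3] NP   <
    [1,2] "near" : NP\PP
    [2,3] "quickly" : NP\(NP\PP)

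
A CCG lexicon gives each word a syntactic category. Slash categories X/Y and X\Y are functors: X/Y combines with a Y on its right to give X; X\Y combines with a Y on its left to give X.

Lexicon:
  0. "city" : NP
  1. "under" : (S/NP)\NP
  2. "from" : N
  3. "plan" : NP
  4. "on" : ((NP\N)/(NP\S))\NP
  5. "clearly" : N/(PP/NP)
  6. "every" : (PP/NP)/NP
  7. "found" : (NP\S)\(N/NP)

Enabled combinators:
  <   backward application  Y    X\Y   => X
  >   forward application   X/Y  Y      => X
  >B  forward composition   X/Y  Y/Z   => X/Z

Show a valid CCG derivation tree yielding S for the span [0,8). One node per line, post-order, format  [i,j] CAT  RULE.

[0,8] S   >
  [0,2] S/NP   <
    [0,1] "city" : NP
    [1,2] "under" : (S/NP)\NP
  [2,8] NP   <
    [2,3] "from" : N
    [3,8] NP\N   >
      [3,5] (NP\N)/(NP\S)   <
        [3,4] "plan" : NP
        [4,5] "on" : ((NP\N)/(NP\S))\NP
      [5,8] NP\S   <
        [5,7] N/NP   >B
          [5,6] "clearly" : N/(PP/NP)
          [6,7] "every" : (PP/NP)/NP
        [7,8] "found" : (NP\S)\(N/NP)

[0,1] NP  lex  "city"
[1,2] (S/NP)\NP  lex  "under"
[0,2] S/NP  <  k=1
[2,3] N  lex  "from"
[3,4] NP  lex  "plan"
[4,5] ((NP\N)/(NP\S))\NP  lex  "on"
[3,5] (NP\N)/(NP\S)  <  k=4
[5,6] N/(PP/NP)  lex  "clearly"
[6,7] (PP/NP)/NP  lex  "every"
[5,7] N/NP  >B  k=6
[7,8] (NP\S)\(N/NP)  lex  "found"
[5,8] NP\S  <  k=7
[3,8] NP\N  >  k=5
[2,8] NP  <  k=3
[0,8] S  >  k=2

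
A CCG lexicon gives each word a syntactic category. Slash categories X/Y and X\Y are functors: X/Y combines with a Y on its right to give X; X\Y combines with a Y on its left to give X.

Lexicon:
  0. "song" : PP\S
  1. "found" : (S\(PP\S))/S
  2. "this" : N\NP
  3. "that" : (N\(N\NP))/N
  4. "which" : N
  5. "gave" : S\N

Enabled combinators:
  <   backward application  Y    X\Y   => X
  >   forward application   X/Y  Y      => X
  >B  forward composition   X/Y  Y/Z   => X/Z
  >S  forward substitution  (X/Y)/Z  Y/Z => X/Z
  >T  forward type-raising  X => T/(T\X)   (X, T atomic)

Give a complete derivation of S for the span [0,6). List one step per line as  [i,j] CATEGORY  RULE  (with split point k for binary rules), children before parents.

[0,6] S   <
  [0,1] "song" : PP\S
  [1,6] S\(PP\S)   >
    [1,2] "found" : (S\(PP\S))/S
    [2,6] S   <
      [2,5] N   <
        [2,3] "this" : N\NP
        [3,5] N\(N\NP)   >
          [3,4] "that" : (N\(N\NP))/N
          [4,5] "which" : N
      [5,6] "gave" : S\N

[0,1] PP\S  lex  "song"
[1,2] (S\(PP\S))/S  lex  "found"
[2,3] N\NP  lex  "this"
[3,4] (N\(N\NP))/N  lex  "that"
[4,5] N  lex  "which"
[3,5] N\(N\NP)  >  k=4
[2,5] N  <  k=3
[5,6] S\N  lex  "gave"
[2,6] S  <  k=5
[1,6] S\(PP\S)  >  k=2
[0,6] S  <  k=1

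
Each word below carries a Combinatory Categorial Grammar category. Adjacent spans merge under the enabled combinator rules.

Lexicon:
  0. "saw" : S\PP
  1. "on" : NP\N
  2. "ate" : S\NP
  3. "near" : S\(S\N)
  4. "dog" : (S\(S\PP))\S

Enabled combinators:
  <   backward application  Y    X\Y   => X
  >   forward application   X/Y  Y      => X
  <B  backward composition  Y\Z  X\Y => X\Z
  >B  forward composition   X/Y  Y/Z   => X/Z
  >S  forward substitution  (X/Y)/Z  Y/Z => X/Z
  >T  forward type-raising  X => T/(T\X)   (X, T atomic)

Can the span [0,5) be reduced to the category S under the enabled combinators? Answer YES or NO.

YES

[0,5] S   <
  [0,1] "saw" : S\PP
  [1,5] S\(S\PP)   <
    [1,4] S   <
      [1,3] S\N   <B
        [1,2] "on" : NP\N
        [2,3] "ate" : S\NP
      [3,4] "near" : S\(S\N)
    [4,5] "dog" : (S\(S\PP))\S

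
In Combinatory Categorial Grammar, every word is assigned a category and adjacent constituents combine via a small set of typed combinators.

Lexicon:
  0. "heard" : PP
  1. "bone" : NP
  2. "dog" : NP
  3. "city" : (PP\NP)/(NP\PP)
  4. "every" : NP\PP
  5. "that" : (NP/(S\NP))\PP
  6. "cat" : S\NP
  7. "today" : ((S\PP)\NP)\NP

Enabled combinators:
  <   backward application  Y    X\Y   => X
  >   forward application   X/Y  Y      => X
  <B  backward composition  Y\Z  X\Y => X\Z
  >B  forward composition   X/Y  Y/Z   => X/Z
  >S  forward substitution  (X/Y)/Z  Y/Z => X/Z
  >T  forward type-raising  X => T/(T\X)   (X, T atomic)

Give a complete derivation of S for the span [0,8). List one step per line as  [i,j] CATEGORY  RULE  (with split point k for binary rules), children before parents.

[0,1] PP  lex  "heard"
[1,2] NP  lex  "bone"
[2,3] NP  lex  "dog"
[3,4] (PP\NP)/(NP\PP)  lex  "city"
[4,5] NP\PP  lex  "every"
[3,5] PP\NP  >  k=4
[2,5] PP  <  k=3
[5,6] (NP/(S\NP))\PP  lex  "that"
[2,6] NP/(S\NP)  <  k=5
[6,7] S\NP  lex  "cat"
[2,7] NP  >  k=6
[7,8] ((S\PP)\NP)\NP  lex  "today"
[2,8] (S\PP)\NP  <  k=7
[1,8] S\PP  <  k=2
[0,8] S  <  k=1

[0,8] S   <
  [0,1] "heard" : PP
  [1,8] S\PP   <
    [1,2] "bone" : NP
    [2,8] (S\PP)\NP   <
      [2,7] NP   >
        [2,6] NP/(S\NP)   <
          [2,5] PP   <
            [2,3] "dog" : NP
            [3,5] PP\NP   >
              [3,4] "city" : (PP\NP)/(NP\PP)
              [4,5] "every" : NP\PP
          [5,6] "that" : (NP/(S\NP))\PP
        [6,7] "cat" : S\NP
      [7,8] "today" : ((S\PP)\NP)\NP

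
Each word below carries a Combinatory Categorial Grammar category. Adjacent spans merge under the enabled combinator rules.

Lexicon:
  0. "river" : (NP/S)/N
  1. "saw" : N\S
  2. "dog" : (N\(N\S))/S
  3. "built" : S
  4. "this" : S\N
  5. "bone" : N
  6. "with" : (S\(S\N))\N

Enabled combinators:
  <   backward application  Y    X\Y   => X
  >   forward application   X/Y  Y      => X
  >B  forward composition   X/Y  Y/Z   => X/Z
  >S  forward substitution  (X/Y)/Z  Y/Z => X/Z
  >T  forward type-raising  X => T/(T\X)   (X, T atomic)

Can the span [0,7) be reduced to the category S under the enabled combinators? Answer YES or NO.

(NP/S)/N N\S (N\(N\S))/S S S\N N (S\(S\N))\N
CKY chart[0,7] = {N/(N\NP), NP, NP/(NP\NP), NP/(S\S), PP/(PP\NP), S/(S\NP)}; S ∉ chart

NO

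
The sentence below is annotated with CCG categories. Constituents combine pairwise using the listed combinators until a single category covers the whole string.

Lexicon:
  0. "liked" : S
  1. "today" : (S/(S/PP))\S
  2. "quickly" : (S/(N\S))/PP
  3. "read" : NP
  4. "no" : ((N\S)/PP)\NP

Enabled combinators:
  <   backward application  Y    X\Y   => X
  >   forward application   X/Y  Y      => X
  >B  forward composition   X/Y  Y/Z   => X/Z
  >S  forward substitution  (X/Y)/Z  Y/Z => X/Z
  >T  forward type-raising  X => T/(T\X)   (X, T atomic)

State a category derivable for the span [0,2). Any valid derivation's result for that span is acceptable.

[0,5] S   >
  [0,2] S/(S/PP)   <
    [0,1] "liked" : S
    [1,2] "today" : (S/(S/PP))\S
  [2,5] S/PP   >S
    [2,3] "quickly" : (S/(N\S))/PP
    [3,5] (N\S)/PP   <
      [3,4] "read" : NP
      [4,5] "no" : ((N\S)/PP)\NP

S/(S/PP)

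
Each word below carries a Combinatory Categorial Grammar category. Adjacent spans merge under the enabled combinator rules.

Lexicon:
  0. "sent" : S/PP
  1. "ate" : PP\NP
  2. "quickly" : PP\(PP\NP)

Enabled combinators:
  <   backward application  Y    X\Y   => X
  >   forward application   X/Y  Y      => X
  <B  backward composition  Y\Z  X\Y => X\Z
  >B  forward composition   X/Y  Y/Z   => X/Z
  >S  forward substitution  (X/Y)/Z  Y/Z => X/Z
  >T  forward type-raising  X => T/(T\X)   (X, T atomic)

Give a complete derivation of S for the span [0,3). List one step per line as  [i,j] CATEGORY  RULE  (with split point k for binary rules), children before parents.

[0,3] S   >
  [0,1] "sent" : S/PP
  [1,3] PP   <
    [1,2] "ate" : PP\NP
    [2,3] "quickly" : PP\(PP\NP)

[0,1] S/PP  lex  "sent"
[1,2] PP\NP  lex  "ate"
[2,3] PP\(PP\NP)  lex  "quickly"
[1,3] PP  <  k=2
[0,3] S  >  k=1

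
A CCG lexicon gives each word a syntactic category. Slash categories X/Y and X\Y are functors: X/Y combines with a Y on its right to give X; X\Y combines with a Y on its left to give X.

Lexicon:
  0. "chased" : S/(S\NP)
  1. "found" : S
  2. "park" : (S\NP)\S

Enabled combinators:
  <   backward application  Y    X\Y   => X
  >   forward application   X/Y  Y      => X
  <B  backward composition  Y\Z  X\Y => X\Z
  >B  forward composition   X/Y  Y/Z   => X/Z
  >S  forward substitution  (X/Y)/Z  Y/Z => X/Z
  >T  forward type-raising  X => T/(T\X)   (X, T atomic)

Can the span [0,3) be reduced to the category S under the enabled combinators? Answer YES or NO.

YES

[0,3] S   >
  [0,1] "chased" : S/(S\NP)
  [1,3] S\NP   <
    [1,2] "found" : S
    [2,3] "park" : (S\NP)\S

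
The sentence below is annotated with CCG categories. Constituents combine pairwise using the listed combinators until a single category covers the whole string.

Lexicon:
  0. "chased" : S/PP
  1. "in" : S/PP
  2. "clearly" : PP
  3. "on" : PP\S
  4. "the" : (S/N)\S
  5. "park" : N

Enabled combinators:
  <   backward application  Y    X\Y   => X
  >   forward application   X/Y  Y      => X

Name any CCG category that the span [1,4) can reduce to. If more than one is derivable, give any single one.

[0,6] S   >
  [0,5] S/N   <
    [0,4] S   >
      [0,1] "chased" : S/PP
      [1,4] PP   <
        [1,3] S   >
          [1,2] "in" : S/PP
          [2,3] "clearly" : PP
        [3,4] "on" : PP\S
    [4,5] "the" : (S/N)\S
  [5,6] "park" : N

PP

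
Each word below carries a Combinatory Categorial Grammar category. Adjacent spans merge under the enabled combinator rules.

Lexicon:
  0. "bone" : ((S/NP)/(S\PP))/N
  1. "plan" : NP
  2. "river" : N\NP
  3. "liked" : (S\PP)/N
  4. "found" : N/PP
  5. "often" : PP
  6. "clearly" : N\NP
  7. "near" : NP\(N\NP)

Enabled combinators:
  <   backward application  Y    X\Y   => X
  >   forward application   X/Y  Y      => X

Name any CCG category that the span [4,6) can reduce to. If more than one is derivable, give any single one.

N

[0,8] S   >
  [0,6] S/NP   >
    [0,3] (S/NP)/(S\PP)   >
      [0,1] "bone" : ((S/NP)/(S\PP))/N
      [1,3] N   <
        [1,2] "plan" : NP
        [2,3] "river" : N\NP
    [3,6] S\PP   >
      [3,4] "liked" : (S\PP)/N
      [4,6] N   >
        [4,5] "found" : N/PP
        [5,6] "often" : PP
  [6,8] NP   <
    [6,7] "clearly" : N\NP
    [7,8] "near" : NP\(N\NP)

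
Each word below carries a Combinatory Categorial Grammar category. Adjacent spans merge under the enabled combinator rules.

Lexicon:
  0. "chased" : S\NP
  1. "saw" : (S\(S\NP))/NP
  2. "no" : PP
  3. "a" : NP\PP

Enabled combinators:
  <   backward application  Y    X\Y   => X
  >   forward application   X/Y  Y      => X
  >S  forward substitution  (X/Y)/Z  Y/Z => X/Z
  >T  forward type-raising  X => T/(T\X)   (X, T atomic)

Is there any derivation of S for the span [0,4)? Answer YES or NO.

[0,4] S   <
  [0,1] "chased" : S\NP
  [1,4] S\(S\NP)   >
    [1,2] "saw" : (S\(S\NP))/NP
    [2,4] NP   <
      [2,3] "no" : PP
      [3,4] "a" : NP\PP

YES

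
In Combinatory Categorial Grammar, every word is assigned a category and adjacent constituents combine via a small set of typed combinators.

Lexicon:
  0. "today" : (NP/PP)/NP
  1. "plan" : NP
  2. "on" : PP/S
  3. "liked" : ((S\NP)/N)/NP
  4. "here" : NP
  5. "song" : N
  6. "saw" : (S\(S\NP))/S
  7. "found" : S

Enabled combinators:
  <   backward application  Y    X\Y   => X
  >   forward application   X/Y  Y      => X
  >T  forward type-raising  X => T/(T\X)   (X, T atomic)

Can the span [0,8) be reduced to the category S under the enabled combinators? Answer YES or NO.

NO

(NP/PP)/NP NP PP/S ((S\NP)/N)/NP NP N (S\(S\NP))/S S
CKY chart[0,8] = {N/(N\NP), NP, NP/(NP\NP), PP/(PP\NP), S/(S\NP)}; S ∉ chart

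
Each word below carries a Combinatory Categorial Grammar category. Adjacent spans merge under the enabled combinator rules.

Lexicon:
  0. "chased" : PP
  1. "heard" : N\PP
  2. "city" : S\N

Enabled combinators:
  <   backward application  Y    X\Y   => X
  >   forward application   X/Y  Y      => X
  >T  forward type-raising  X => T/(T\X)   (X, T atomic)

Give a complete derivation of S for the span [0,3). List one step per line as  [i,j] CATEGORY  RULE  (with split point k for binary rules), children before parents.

[0,1] PP  lex  "chased"
[1,2] N\PP  lex  "heard"
[0,2] N  <  k=1
[2,3] S\N  lex  "city"
[0,3] S  <  k=2

[0,3] S   <
  [0,2] N   <
    [0,1] "chased" : PP
    [1,2] "heard" : N\PP
  [2,3] "city" : S\N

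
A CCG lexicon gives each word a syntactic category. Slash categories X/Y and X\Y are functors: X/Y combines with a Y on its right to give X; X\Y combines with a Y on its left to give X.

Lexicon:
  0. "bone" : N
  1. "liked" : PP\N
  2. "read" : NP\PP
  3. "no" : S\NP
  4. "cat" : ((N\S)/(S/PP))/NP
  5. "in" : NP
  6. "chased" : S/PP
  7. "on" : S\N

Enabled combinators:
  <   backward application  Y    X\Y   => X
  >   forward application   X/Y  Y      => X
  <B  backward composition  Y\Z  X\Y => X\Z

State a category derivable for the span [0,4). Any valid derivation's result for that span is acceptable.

[0,8] S   <
  [0,7] N   <
    [0,4] S   <
      [0,3] NP   <
        [0,2] PP   <
          [0,1] "bone" : N
          [1,2] "liked" : PP\N
        [2,3] "read" : NP\PP
      [3,4] "no" : S\NP
    [4,7] N\S   >
      [4,6] (N\S)/(S/PP)   >
        [4,5] "cat" : ((N\S)/(S/PP))/NP
        [5,6] "in" : NP
      [6,7] "chased" : S/PP
  [7,8] "on" : S\N

S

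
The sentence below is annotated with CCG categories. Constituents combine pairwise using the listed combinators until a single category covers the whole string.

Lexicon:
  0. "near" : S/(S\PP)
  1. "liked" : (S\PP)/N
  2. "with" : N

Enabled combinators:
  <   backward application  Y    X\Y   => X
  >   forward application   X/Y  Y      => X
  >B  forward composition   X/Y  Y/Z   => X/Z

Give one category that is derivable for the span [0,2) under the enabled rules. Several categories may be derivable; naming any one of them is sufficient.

[0,3] S   >
  [0,2] S/N   >B
    [0,1] "near" : S/(S\PP)
    [1,2] "liked" : (S\PP)/N
  [2,3] "with" : N

S/N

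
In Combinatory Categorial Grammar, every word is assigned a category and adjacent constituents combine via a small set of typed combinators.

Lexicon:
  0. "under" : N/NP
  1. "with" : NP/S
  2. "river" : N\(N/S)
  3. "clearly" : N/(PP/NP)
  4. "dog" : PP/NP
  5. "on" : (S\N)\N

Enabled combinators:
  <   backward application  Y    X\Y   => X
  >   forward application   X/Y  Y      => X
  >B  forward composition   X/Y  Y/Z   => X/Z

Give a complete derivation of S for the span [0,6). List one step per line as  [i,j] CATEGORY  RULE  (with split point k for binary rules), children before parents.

[0,6] S   <
  [0,3] N   <
    [0,2] N/S   >B
      [0,1] "under" : N/NP
      [1,2] "with" : NP/S
    [2,3] "river" : N\(N/S)
  [3,6] S\N   <
    [3,5] N   >
      [3,4] "clearly" : N/(PP/NP)
      [4,5] "dog" : PP/NP
    [5,6] "on" : (S\N)\N

[0,1] N/NP  lex  "under"
[1,2] NP/S  lex  "with"
[0,2] N/S  >B  k=1
[2,3] N\(N/S)  lex  "river"
[0,3] N  <  k=2
[3,4] N/(PP/NP)  lex  "clearly"
[4,5] PP/NP  lex  "dog"
[3,5] N  >  k=4
[5,6] (S\N)\N  lex  "on"
[3,6] S\N  <  k=5
[0,6] S  <  k=3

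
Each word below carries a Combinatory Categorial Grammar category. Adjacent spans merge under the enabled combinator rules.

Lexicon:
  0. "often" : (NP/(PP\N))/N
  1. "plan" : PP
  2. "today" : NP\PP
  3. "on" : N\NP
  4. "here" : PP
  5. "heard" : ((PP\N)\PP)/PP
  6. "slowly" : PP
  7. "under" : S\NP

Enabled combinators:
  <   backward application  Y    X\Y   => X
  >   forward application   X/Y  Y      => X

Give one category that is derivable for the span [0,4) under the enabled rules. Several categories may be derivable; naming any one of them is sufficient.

[0,8] S   <
  [0,7] NP   >
    [0,4] NP/(PP\N)   >
      [0,1] "often" : (NP/(PP\N))/N
      [1,4] N   <
        [1,3] NP   <
          [1,2] "plan" : PP
          [2,3] "today" : NP\PP
        [3,4] "on" : N\NP
    [4,7] PP\N   <
      [4,5] "here" : PP
      [5,7] (PP\N)\PP   >
        [5,6] "heard" : ((PP\N)\PP)/PP
        [6,7] "slowly" : PP
  [7,8] "under" : S\NP

NP/(PP\N)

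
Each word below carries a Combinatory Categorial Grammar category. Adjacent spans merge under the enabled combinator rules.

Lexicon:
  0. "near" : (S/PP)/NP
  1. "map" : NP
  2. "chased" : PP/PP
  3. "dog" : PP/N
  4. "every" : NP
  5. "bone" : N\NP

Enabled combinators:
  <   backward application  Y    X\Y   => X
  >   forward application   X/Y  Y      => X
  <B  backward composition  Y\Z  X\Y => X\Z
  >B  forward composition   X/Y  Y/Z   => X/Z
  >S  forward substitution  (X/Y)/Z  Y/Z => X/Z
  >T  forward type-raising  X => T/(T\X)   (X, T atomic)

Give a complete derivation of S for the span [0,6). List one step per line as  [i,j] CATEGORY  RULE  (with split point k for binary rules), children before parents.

[0,1] (S/PP)/NP  lex  "near"
[1,2] NP  lex  "map"
[0,2] S/PP  >  k=1
[2,3] PP/PP  lex  "chased"
[3,4] PP/N  lex  "dog"
[2,4] PP/N  >B  k=3
[4,5] NP  lex  "every"
[4,5] N/(N\NP)  >T
[5,6] N\NP  lex  "bone"
[4,6] N  >  k=5
[2,6] PP  >  k=4
[0,6] S  >  k=2

[0,6] S   >
  [0,2] S/PP   >
    [0,1] "near" : (S/PP)/NP
    [1,2] "map" : NP
  [2,6] PP   >
    [2,4] PP/N   >B
      [2,3] "chased" : PP/PP
      [3,4] "dog" : PP/N
    [4,6] N   >
      [4,5] N/(N\NP)   >T
        [4,5] "every" : NP
      [5,6] "bone" : N\NP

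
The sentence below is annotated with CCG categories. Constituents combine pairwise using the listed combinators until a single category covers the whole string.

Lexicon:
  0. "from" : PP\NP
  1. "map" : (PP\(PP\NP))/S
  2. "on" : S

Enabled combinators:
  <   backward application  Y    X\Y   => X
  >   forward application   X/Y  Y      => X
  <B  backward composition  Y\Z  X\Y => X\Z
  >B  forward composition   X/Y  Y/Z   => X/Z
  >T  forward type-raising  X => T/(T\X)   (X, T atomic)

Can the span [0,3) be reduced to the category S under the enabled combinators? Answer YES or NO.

PP\NP (PP\(PP\NP))/S S
CKY chart[0,3] = {N/(N\PP), NP/(NP\PP), PP, PP/(PP\PP), S/(S\PP)}; S ∉ chart

NO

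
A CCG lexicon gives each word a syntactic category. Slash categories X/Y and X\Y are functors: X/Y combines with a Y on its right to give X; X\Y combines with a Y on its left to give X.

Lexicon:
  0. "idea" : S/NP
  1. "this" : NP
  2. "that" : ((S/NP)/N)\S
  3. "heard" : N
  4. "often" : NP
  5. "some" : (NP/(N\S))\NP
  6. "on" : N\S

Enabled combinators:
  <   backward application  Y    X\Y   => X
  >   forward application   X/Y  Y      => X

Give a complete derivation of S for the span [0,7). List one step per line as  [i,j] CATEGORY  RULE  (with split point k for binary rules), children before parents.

[0,1] S/NP  lex  "idea"
[1,2] NP  lex  "this"
[0,2] S  >  k=1
[2,3] ((S/NP)/N)\S  lex  "that"
[0,3] (S/NP)/N  <  k=2
[3,4] N  lex  "heard"
[0,4] S/NP  >  k=3
[4,5] NP  lex  "often"
[5,6] (NP/(N\S))\NP  lex  "some"
[4,6] NP/(N\S)  <  k=5
[6,7] N\S  lex  "on"
[4,7] NP  >  k=6
[0,7] S  >  k=4

[0,7] S   >
  [0,4] S/NP   >
    [0,3] (S/NP)/N   <
      [0,2] S   >
        [0,1] "idea" : S/NP
        [1,2] "this" : NP
      [2,3] "that" : ((S/NP)/N)\S
    [3,4] "heard" : N
  [4,7] NP   >
    [4,6] NP/(N\S)   <
      [4,5] "often" : NP
      [5,6] "some" : (NP/(N\S))\NP
    [6,7] "on" : N\S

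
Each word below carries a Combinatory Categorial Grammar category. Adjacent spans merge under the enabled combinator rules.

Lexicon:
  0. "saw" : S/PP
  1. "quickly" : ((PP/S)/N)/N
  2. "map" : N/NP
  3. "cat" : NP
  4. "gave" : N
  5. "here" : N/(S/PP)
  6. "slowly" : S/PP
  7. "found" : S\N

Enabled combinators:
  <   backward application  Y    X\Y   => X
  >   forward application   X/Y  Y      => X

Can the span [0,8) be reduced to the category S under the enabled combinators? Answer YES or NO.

YES

[0,8] S   >
  [0,1] "saw" : S/PP
  [1,8] PP   >
    [1,5] PP/S   >
      [1,4] (PP/S)/N   >
        [1,2] "quickly" : ((PP/S)/N)/N
        [2,4] N   >
          [2,3] "map" : N/NP
          [3,4] "cat" : NP
      [4,5] "gave" : N
    [5,8] S   <
      [5,7] N   >
        [5,6] "here" : N/(S/PP)
        [6,7] "slowly" : S/PP
      [7,8] "found" : S\N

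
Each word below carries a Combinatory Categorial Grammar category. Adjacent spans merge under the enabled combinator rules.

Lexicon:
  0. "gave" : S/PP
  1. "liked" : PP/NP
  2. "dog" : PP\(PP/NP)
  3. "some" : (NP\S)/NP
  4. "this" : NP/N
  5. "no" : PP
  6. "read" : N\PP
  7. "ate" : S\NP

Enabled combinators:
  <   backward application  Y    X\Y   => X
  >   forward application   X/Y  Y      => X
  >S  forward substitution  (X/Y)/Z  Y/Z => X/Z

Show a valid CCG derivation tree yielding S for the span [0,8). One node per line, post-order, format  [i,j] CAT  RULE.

[0,1] S/PP  lex  "gave"
[1,2] PP/NP  lex  "liked"
[2,3] PP\(PP/NP)  lex  "dog"
[1,3] PP  <  k=2
[0,3] S  >  k=1
[3,4] (NP\S)/NP  lex  "some"
[4,5] NP/N  lex  "this"
[5,6] PP  lex  "no"
[6,7] N\PP  lex  "read"
[5,7] N  <  k=6
[4,7] NP  >  k=5
[3,7] NP\S  >  k=4
[0,7] NP  <  k=3
[7,8] S\NP  lex  "ate"
[0,8] S  <  k=7

[0,8] S   <
  [0,7] NP   <
    [0,3] S   >
      [0,1] "gave" : S/PP
      [1,3] PP   <
        [1,2] "liked" : PP/NP
        [2,3] "dog" : PP\(PP/NP)
    [3,7] NP\S   >
      [3,4] "some" : (NP\S)/NP
      [4,7] NP   >
        [4,5] "this" : NP/N
        [5,7] N   <
          [5,6] "no" : PP
          [6,7] "read" : N\PP
  [7,8] "ate" : S\NP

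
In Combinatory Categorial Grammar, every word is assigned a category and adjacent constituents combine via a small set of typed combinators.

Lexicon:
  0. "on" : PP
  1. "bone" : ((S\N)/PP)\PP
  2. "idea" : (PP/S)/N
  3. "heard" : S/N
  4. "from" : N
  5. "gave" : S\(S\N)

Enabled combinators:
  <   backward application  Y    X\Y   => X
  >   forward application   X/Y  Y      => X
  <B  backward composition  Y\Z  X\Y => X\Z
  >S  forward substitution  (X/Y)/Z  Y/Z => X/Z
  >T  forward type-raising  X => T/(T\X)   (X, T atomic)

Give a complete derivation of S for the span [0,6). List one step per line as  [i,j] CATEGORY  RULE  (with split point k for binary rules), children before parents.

[0,1] PP  lex  "on"
[1,2] ((S\N)/PP)\PP  lex  "bone"
[0,2] (S\N)/PP  <  k=1
[2,3] (PP/S)/N  lex  "idea"
[3,4] S/N  lex  "heard"
[2,4] PP/N  >S  k=3
[4,5] N  lex  "from"
[2,5] PP  >  k=4
[0,5] S\N  >  k=2
[5,6] S\(S\N)  lex  "gave"
[0,6] S  <  k=5

[0,6] S   <
  [0,5] S\N   >
    [0,2] (S\N)/PP   <
      [0,1] "on" : PP
      [1,2] "bone" : ((S\N)/PP)\PP
    [2,5] PP   >
      [2,4] PP/N   >S
        [2,3] "idea" : (PP/S)/N
        [3,4] "heard" : S/N
      [4,5] "from" : N
  [5,6] "gave" : S\(S\N)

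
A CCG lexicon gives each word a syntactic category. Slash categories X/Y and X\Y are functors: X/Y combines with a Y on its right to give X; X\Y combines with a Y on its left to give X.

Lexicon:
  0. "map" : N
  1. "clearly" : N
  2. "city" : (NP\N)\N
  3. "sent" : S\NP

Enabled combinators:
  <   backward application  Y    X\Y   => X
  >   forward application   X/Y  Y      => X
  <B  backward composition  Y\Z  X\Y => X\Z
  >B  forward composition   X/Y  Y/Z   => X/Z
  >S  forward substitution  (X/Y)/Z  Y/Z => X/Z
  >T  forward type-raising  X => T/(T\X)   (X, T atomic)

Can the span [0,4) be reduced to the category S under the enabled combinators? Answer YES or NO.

YES

[0,4] S   <
  [0,3] NP   <
    [0,1] "map" : N
    [1,3] NP\N   <
      [1,2] "clearly" : N
      [2,3] "city" : (NP\N)\N
  [3,4] "sent" : S\NP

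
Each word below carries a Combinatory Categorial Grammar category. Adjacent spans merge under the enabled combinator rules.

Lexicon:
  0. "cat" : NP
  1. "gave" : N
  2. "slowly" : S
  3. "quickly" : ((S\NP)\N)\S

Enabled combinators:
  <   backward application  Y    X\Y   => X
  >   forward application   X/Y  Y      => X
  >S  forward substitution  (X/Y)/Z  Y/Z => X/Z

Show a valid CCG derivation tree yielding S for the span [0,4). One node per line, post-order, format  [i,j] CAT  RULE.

[0,1] NP  lex  "cat"
[1,2] N  lex  "gave"
[2,3] S  lex  "slowly"
[3,4] ((S\NP)\N)\S  lex  "quickly"
[2,4] (S\NP)\N  <  k=3
[1,4] S\NP  <  k=2
[0,4] S  <  k=1

[0,4] S   <
  [0,1] "cat" : NP
  [1,4] S\NP   <
    [1,2] "gave" : N
    [2,4] (S\NP)\N   <
      [2,3] "slowly" : S
      [3,4] "quickly" : ((S\NP)\N)\S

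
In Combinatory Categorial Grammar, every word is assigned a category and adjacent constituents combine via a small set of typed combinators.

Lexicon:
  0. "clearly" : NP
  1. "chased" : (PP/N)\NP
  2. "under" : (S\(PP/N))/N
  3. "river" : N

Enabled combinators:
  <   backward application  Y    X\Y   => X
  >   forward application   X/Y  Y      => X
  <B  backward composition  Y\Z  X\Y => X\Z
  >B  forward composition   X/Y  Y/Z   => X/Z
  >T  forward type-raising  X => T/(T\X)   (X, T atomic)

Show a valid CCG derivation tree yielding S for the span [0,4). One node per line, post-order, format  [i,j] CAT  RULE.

[0,1] NP  lex  "clearly"
[1,2] (PP/N)\NP  lex  "chased"
[0,2] PP/N  <  k=1
[2,3] (S\(PP/N))/N  lex  "under"
[3,4] N  lex  "river"
[2,4] S\(PP/N)  >  k=3
[0,4] S  <  k=2

[0,4] S   <
  [0,2] PP/N   <
    [0,1] "clearly" : NP
    [1,2] "chased" : (PP/N)\NP
  [2,4] S\(PP/N)   >
    [2,3] "under" : (S\(PP/N))/N
    [3,4] "river" : N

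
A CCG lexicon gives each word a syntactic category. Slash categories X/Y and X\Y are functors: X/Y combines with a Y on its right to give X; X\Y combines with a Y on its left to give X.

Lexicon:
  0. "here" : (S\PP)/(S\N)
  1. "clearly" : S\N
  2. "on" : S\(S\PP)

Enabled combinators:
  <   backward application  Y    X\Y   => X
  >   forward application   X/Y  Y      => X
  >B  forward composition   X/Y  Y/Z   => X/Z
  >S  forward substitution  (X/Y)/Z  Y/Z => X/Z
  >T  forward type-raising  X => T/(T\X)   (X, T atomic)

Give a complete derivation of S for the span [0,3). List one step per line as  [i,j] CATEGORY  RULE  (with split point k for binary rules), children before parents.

[0,3] S   <
  [0,2] S\PP   >
    [0,1] "here" : (S\PP)/(S\N)
    [1,2] "clearly" : S\N
  [2,3] "on" : S\(S\PP)

[0,1] (S\PP)/(S\N)  lex  "here"
[1,2] S\N  lex  "clearly"
[0,2] S\PP  >  k=1
[2,3] S\(S\PP)  lex  "on"
[0,3] S  <  k=2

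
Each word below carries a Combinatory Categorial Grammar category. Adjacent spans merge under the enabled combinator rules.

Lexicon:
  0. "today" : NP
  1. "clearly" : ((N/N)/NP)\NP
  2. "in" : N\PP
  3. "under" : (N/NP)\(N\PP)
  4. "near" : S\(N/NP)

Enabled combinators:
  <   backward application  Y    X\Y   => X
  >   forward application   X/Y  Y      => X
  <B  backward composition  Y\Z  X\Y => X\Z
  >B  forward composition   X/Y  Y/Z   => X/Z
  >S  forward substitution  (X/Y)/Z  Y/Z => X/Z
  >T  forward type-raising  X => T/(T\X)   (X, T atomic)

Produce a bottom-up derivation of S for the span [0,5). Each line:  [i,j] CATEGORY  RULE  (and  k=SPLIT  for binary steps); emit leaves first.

[0,1] NP  lex  "today"
[1,2] ((N/N)/NP)\NP  lex  "clearly"
[0,2] (N/N)/NP  <  k=1
[2,3] N\PP  lex  "in"
[3,4] (N/NP)\(N\PP)  lex  "under"
[2,4] N/NP  <  k=3
[0,4] N/NP  >S  k=2
[4,5] S\(N/NP)  lex  "near"
[0,5] S  <  k=4

[0,5] S   <
  [0,4] N/NP   >S
    [0,2] (N/N)/NP   <
      [0,1] "today" : NP
      [1,2] "clearly" : ((N/N)/NP)\NP
    [2,4] N/NP   <
      [2,3] "in" : N\PP
      [3,4] "under" : (N/NP)\(N\PP)
  [4,5] "near" : S\(N/NP)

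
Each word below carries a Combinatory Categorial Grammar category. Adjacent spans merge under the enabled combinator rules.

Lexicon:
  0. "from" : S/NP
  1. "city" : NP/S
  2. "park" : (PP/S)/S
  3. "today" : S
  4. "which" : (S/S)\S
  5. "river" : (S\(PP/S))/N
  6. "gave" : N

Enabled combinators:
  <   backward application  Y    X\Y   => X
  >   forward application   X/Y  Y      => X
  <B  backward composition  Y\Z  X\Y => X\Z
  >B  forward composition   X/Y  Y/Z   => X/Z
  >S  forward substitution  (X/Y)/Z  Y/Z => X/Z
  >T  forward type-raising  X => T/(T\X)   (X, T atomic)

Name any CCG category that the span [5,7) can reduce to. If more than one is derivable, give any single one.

[0,7] S   >
  [0,1] "from" : S/NP
  [1,7] NP   >
    [1,2] "city" : NP/S
    [2,7] S   <
      [2,5] PP/S   >S
        [2,3] "park" : (PP/S)/S
        [3,5] S/S   <
          [3,4] "today" : S
          [4,5] "which" : (S/S)\S
      [5,7] S\(PP/S)   >
        [5,6] "river" : (S\(PP/S))/N
        [6,7] "gave" : N

S\(PP/S)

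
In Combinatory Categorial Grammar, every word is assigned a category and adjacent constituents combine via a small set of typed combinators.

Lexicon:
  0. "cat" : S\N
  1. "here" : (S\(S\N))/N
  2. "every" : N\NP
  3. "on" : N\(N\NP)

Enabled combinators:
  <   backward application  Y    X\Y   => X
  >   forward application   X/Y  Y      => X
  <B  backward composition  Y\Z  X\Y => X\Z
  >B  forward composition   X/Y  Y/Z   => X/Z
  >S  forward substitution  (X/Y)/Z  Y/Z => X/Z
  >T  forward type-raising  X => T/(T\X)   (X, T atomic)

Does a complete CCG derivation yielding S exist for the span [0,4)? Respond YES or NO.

YES

[0,4] S   <
  [0,1] "cat" : S\N
  [1,4] S\(S\N)   >
    [1,2] "here" : (S\(S\N))/N
    [2,4] N   <
      [2,3] "every" : N\NP
      [3,4] "on" : N\(N\NP)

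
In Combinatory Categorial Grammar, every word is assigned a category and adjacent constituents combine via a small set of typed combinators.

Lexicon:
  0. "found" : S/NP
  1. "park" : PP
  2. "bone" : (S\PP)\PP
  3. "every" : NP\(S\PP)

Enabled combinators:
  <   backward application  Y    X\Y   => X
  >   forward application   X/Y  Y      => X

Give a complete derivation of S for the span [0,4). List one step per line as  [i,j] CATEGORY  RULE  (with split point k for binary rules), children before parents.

[0,4] S   >
  [0,1] "found" : S/NP
  [1,4] NP   <
    [1,3] S\PP   <
      [1,2] "park" : PP
      [2,3] "bone" : (S\PP)\PP
    [3,4] "every" : NP\(S\PP)

[0,1] S/NP  lex  "found"
[1,2] PP  lex  "park"
[2,3] (S\PP)\PP  lex  "bone"
[1,3] S\PP  <  k=2
[3,4] NP\(S\PP)  lex  "every"
[1,4] NP  <  k=3
[0,4] S  >  k=1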